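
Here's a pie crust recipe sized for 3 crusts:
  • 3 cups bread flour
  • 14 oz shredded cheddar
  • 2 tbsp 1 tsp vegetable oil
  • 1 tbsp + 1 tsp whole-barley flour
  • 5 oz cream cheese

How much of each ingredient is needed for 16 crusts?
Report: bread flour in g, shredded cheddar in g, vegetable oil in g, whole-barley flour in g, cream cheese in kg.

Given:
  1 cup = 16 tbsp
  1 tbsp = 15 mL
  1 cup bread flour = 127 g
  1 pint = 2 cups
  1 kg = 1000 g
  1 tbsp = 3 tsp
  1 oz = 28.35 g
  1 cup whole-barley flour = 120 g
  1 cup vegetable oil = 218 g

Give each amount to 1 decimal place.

bread flour: 2032.0 g; shredded cheddar: 2116.8 g; vegetable oil: 169.6 g; whole-barley flour: 53.3 g; cream cheese: 0.8 kg

Scaling factor: 16/3.
bread flour: 3 cup × 16/3 × 127 g/cup = 2032.0 g
shredded cheddar: 14 oz × 16/3 × 28.35 g/oz = 2116.8 g
vegetable oil: (2 tbsp + 1 tsp = 7/3 tbsp) × 16/3 ÷ 16 tbsp/cup × 218 g/cup ≈ 169.6 g
whole-barley flour: (1 tbsp + 1 tsp = 4/3 tbsp) × 16/3 ÷ 16 tbsp/cup × 120 g/cup ≈ 53.3 g
cream cheese: 5 oz × 16/3 × 28.35 g/oz ÷ 1000 g/kg ≈ 0.8 kg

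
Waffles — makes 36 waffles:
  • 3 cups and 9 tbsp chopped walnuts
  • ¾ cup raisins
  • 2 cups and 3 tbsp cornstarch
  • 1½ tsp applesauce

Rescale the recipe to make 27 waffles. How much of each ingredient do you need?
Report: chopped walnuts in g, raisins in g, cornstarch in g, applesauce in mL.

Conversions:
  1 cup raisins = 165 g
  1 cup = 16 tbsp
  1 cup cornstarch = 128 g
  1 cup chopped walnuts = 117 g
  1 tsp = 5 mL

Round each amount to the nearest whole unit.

chopped walnuts: 313 g; raisins: 93 g; cornstarch: 210 g; applesauce: 6 mL

Scaling factor: 27/36 = 3/4 = 0.75.
chopped walnuts: (3 cup + 9 tbsp = 3.5625 cup) × 3/4 × 117 g/cup ≈ 313 g
raisins: 0.75 cup × 3/4 × 165 g/cup ≈ 93 g
cornstarch: (2 cup + 3 tbsp = 2.1875 cup) × 3/4 × 128 g/cup = 210 g
applesauce: 1.5 tsp × 3/4 × 5 mL/tsp ≈ 6 mL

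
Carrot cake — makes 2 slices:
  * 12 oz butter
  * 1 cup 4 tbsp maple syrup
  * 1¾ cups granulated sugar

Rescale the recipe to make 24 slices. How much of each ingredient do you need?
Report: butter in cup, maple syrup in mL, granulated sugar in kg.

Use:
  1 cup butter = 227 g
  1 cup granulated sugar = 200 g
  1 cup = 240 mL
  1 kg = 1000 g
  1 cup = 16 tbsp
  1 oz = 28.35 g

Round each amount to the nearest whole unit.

Scaling factor: 24/2 = 12.
butter: 12 oz × 12 × 28.35 g/oz ÷ 227 g/cup ≈ 18 cup
maple syrup: (1 cup + 4 tbsp = 1.25 cup) × 12 × 240 mL/cup = 3600 mL
granulated sugar: 1.75 cup × 12 × 200 g/cup ÷ 1000 g/kg ≈ 4 kg

butter: 18 cup; maple syrup: 3600 mL; granulated sugar: 4 kg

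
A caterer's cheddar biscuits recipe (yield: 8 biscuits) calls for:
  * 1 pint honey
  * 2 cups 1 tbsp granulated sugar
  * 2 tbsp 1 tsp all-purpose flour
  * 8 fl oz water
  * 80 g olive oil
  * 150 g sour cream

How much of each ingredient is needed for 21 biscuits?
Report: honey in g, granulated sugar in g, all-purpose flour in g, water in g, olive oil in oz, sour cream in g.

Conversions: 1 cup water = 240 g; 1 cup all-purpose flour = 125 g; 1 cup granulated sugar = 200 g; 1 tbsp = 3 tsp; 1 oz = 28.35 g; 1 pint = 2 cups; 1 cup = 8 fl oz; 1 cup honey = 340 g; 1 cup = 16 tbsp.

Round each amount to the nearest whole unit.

honey: 1785 g; granulated sugar: 1083 g; all-purpose flour: 48 g; water: 630 g; olive oil: 7 oz; sour cream: 394 g

Scaling factor: 21/8 = 2.625.
honey: 1 pint × 21/8 × 2 cup/pint × 340 g/cup = 1785 g
granulated sugar: (2 cup + 1 tbsp = 2.0625 cup) × 21/8 × 200 g/cup ≈ 1083 g
all-purpose flour: (2 tbsp + 1 tsp = 7/3 tbsp) × 21/8 ÷ 16 tbsp/cup × 125 g/cup ≈ 48 g
water: 8 fl oz × 21/8 ÷ 8 fl oz/cup × 240 g/cup = 630 g
olive oil: 80 g × 21/8 ÷ 28.35 g/oz ≈ 7 oz
sour cream: 150 g × 21/8 ≈ 394 g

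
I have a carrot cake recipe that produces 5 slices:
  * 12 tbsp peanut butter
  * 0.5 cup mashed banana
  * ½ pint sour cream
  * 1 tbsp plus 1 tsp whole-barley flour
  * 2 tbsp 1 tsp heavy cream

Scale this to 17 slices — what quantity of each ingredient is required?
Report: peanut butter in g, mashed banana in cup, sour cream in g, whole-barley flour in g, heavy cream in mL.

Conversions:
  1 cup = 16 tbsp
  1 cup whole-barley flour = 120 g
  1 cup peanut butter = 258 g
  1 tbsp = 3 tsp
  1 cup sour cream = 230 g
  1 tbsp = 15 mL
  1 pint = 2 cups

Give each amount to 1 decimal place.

Scaling factor: 17/5 = 3.4.
peanut butter: 12 tbsp × 17/5 ÷ 16 tbsp/cup × 258 g/cup = 657.9 g
mashed banana: 0.5 cup × 17/5 = 1.7 cup
sour cream: 0.5 pint × 17/5 × 2 cup/pint × 230 g/cup = 782.0 g
whole-barley flour: (1 tbsp + 1 tsp = 4/3 tbsp) × 17/5 ÷ 16 tbsp/cup × 120 g/cup = 34.0 g
heavy cream: (2 tbsp + 1 tsp = 7/3 tbsp) × 17/5 × 15 mL/tbsp = 119.0 mL

peanut butter: 657.9 g; mashed banana: 1.7 cup; sour cream: 782.0 g; whole-barley flour: 34.0 g; heavy cream: 119.0 mL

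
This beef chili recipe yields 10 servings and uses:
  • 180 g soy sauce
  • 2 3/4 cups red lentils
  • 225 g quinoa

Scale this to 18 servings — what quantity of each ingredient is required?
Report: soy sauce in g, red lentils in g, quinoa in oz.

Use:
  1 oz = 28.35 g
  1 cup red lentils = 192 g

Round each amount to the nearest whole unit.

soy sauce: 324 g; red lentils: 950 g; quinoa: 14 oz

Scaling factor: 18/10 = 9/5 = 1.8.
soy sauce: 180 g × 9/5 = 324 g
red lentils: 2.75 cup × 9/5 × 192 g/cup ≈ 950 g
quinoa: 225 g × 9/5 ÷ 28.35 g/oz ≈ 14 oz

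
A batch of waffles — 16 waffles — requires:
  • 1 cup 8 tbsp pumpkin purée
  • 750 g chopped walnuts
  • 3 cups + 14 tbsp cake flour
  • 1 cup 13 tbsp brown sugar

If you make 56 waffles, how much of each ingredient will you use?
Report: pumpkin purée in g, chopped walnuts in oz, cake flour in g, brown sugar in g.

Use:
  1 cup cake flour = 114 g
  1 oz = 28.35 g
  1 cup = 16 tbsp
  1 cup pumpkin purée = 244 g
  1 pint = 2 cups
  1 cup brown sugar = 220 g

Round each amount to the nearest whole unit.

Scaling factor: 56/16 = 7/2 = 3.5.
pumpkin purée: (1 cup + 8 tbsp = 1.5 cup) × 7/2 × 244 g/cup = 1281 g
chopped walnuts: 750 g × 7/2 ÷ 28.35 g/oz ≈ 93 oz
cake flour: (3 cup + 14 tbsp = 3.875 cup) × 7/2 × 114 g/cup ≈ 1546 g
brown sugar: (1 cup + 13 tbsp = 1.8125 cup) × 7/2 × 220 g/cup ≈ 1396 g

pumpkin purée: 1281 g; chopped walnuts: 93 oz; cake flour: 1546 g; brown sugar: 1396 g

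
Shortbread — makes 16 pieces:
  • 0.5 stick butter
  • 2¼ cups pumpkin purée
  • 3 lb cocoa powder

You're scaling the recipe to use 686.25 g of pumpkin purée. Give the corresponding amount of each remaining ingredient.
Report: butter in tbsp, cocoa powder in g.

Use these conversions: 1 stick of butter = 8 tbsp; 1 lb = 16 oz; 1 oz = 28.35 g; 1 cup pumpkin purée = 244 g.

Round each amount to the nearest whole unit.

The original recipe has 549 g of pumpkin purée, so the scaling factor is 686.25 ÷ 549 = 5/4 = 1.25.
butter: 0.5 stick × 5/4 × 8 tbsp/stick = 5 tbsp
cocoa powder: 3 lb × 5/4 × 16 oz/lb × 28.35 g/oz = 1701 g

butter: 5 tbsp; cocoa powder: 1701 g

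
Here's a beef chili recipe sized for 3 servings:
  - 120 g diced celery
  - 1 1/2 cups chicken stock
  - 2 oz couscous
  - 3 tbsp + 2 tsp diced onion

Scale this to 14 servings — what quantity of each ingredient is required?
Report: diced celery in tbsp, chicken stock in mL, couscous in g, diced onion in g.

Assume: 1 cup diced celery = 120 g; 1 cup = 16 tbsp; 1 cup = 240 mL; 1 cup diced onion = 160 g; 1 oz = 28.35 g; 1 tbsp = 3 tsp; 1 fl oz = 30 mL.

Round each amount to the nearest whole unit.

diced celery: 75 tbsp; chicken stock: 1680 mL; couscous: 265 g; diced onion: 171 g

Scaling factor: 14/3.
diced celery: 120 g × 14/3 ÷ 120 g/cup × 16 tbsp/cup ≈ 75 tbsp
chicken stock: 1.5 cup × 14/3 × 240 mL/cup = 1680 mL
couscous: 2 oz × 14/3 × 28.35 g/oz ≈ 265 g
diced onion: (3 tbsp + 2 tsp = 11/3 tbsp) × 14/3 ÷ 16 tbsp/cup × 160 g/cup ≈ 171 g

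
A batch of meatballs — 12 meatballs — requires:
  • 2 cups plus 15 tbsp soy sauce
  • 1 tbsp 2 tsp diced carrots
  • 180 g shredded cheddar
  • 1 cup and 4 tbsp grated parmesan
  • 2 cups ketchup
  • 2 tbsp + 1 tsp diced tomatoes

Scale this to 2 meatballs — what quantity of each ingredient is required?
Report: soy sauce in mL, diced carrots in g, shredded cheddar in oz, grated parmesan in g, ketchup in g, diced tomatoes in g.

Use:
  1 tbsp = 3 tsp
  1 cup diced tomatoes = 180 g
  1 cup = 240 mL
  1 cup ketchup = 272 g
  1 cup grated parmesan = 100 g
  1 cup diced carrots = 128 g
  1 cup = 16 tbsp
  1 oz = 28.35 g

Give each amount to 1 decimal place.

Scaling factor: 2/12 = 1/6.
soy sauce: (2 cup + 15 tbsp = 2.9375 cup) × 1/6 × 240 mL/cup = 117.5 mL
diced carrots: (1 tbsp + 2 tsp = 5/3 tbsp) × 1/6 ÷ 16 tbsp/cup × 128 g/cup ≈ 2.2 g
shredded cheddar: 180 g × 1/6 ÷ 28.35 g/oz ≈ 1.1 oz
grated parmesan: (1 cup + 4 tbsp = 1.25 cup) × 1/6 × 100 g/cup ≈ 20.8 g
ketchup: 2 cup × 1/6 × 272 g/cup ≈ 90.7 g
diced tomatoes: (2 tbsp + 1 tsp = 7/3 tbsp) × 1/6 ÷ 16 tbsp/cup × 180 g/cup ≈ 4.4 g

soy sauce: 117.5 mL; diced carrots: 2.2 g; shredded cheddar: 1.1 oz; grated parmesan: 20.8 g; ketchup: 90.7 g; diced tomatoes: 4.4 g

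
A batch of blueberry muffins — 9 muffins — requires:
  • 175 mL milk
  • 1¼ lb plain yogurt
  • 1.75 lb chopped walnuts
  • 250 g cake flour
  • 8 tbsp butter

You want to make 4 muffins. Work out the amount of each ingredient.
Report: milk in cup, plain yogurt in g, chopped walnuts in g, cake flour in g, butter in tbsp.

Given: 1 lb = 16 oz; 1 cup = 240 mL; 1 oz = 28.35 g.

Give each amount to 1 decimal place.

milk: 0.3 cup; plain yogurt: 252.0 g; chopped walnuts: 352.8 g; cake flour: 111.1 g; butter: 3.6 tbsp

Scaling factor: 4/9.
milk: 175 mL × 4/9 ÷ 240 mL/cup ≈ 0.3 cup
plain yogurt: 1.25 lb × 4/9 × 16 oz/lb × 28.35 g/oz = 252.0 g
chopped walnuts: 1.75 lb × 4/9 × 16 oz/lb × 28.35 g/oz = 352.8 g
cake flour: 250 g × 4/9 ≈ 111.1 g
butter: 8 tbsp × 4/9 ≈ 3.6 tbsp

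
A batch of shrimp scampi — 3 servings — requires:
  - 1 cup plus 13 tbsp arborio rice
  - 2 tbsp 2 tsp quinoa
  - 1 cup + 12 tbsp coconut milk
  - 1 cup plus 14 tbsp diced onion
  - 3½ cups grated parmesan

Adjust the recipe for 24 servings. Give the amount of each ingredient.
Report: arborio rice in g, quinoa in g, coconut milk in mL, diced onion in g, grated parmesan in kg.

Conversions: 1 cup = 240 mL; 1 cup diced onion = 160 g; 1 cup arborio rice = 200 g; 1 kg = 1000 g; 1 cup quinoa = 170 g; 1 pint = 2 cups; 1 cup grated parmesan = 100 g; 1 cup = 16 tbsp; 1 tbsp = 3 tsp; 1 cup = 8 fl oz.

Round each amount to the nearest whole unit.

Scaling factor: 24/3 = 8.
arborio rice: (1 cup + 13 tbsp = 1.8125 cup) × 8 × 200 g/cup = 2900 g
quinoa: (2 tbsp + 2 tsp = 8/3 tbsp) × 8 ÷ 16 tbsp/cup × 170 g/cup ≈ 227 g
coconut milk: (1 cup + 12 tbsp = 1.75 cup) × 8 × 240 mL/cup = 3360 mL
diced onion: (1 cup + 14 tbsp = 1.875 cup) × 8 × 160 g/cup = 2400 g
grated parmesan: 3.5 cup × 8 × 100 g/cup ÷ 1000 g/kg ≈ 3 kg

arborio rice: 2900 g; quinoa: 227 g; coconut milk: 3360 mL; diced onion: 2400 g; grated parmesan: 3 kg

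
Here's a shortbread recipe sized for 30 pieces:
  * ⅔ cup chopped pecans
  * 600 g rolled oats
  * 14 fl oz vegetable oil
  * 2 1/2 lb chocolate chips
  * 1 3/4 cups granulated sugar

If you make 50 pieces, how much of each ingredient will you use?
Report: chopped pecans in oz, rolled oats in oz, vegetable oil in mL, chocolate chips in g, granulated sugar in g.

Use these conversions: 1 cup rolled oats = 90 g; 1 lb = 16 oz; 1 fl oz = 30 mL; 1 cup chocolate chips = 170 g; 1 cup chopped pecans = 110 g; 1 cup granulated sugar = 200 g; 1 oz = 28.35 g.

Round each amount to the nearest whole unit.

Scaling factor: 50/30 = 5/3.
chopped pecans: 2/3 cup × 5/3 × 110 g/cup ÷ 28.35 g/oz ≈ 4 oz
rolled oats: 600 g × 5/3 ÷ 28.35 g/oz ≈ 35 oz
vegetable oil: 14 fl oz × 5/3 × 30 mL/fl oz = 700 mL
chocolate chips: 2.5 lb × 5/3 × 16 oz/lb × 28.35 g/oz = 1890 g
granulated sugar: 1.75 cup × 5/3 × 200 g/cup ≈ 583 g

chopped pecans: 4 oz; rolled oats: 35 oz; vegetable oil: 700 mL; chocolate chips: 1890 g; granulated sugar: 583 g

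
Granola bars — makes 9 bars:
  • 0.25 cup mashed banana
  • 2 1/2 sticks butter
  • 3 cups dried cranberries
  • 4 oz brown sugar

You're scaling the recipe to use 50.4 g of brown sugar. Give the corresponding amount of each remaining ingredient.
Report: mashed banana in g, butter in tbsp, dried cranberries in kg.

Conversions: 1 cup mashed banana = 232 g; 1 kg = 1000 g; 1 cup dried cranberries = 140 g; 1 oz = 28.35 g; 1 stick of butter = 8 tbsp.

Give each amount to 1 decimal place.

mashed banana: 25.8 g; butter: 8.9 tbsp; dried cranberries: 0.2 kg

The original recipe has 113.4 g of brown sugar, so the scaling factor is 50.4 ÷ 113.4 = 4/9.
mashed banana: 0.25 cup × 4/9 × 232 g/cup ≈ 25.8 g
butter: 2.5 stick × 4/9 × 8 tbsp/stick ≈ 8.9 tbsp
dried cranberries: 3 cup × 4/9 × 140 g/cup ÷ 1000 g/kg ≈ 0.2 kg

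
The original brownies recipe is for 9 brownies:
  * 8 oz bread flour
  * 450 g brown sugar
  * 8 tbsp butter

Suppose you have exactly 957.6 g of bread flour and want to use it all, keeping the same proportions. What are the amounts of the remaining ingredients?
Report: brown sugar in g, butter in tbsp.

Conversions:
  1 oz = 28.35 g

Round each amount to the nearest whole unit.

brown sugar: 1900 g; butter: 34 tbsp

The original recipe has 226.8 g of bread flour, so the scaling factor is 957.6 ÷ 226.8 = 38/9.
brown sugar: 450 g × 38/9 = 1900 g
butter: 8 tbsp × 38/9 ≈ 34 tbsp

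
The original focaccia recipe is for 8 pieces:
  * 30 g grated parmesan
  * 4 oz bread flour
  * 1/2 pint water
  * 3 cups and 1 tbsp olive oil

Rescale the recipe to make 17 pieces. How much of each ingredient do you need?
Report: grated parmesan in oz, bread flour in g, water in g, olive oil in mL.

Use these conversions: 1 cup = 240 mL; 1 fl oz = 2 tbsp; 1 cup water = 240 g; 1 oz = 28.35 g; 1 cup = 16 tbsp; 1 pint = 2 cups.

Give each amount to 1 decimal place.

grated parmesan: 2.2 oz; bread flour: 241.0 g; water: 510.0 g; olive oil: 1561.9 mL

Scaling factor: 17/8 = 2.125.
grated parmesan: 30 g × 17/8 ÷ 28.35 g/oz ≈ 2.2 oz
bread flour: 4 oz × 17/8 × 28.35 g/oz ≈ 241.0 g
water: 0.5 pint × 17/8 × 2 cup/pint × 240 g/cup = 510.0 g
olive oil: (3 cup + 1 tbsp = 3.0625 cup) × 17/8 × 240 mL/cup ≈ 1561.9 mL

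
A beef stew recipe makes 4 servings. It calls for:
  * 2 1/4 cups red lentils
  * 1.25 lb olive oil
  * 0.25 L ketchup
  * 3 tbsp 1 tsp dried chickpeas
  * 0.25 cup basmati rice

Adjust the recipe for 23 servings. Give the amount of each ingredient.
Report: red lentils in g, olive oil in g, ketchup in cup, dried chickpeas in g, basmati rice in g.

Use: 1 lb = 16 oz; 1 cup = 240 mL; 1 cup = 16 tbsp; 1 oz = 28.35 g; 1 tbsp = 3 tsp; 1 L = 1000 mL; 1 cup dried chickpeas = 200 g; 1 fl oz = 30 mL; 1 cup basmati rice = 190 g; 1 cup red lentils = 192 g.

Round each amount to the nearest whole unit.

red lentils: 2484 g; olive oil: 3260 g; ketchup: 6 cup; dried chickpeas: 240 g; basmati rice: 273 g

Scaling factor: 23/4 = 5.75.
red lentils: 2.25 cup × 23/4 × 192 g/cup = 2484 g
olive oil: 1.25 lb × 23/4 × 16 oz/lb × 28.35 g/oz ≈ 3260 g
ketchup: 0.25 L × 23/4 × 1000 mL/L ÷ 240 mL/cup ≈ 6 cup
dried chickpeas: (3 tbsp + 1 tsp = 10/3 tbsp) × 23/4 ÷ 16 tbsp/cup × 200 g/cup ≈ 240 g
basmati rice: 0.25 cup × 23/4 × 190 g/cup ≈ 273 g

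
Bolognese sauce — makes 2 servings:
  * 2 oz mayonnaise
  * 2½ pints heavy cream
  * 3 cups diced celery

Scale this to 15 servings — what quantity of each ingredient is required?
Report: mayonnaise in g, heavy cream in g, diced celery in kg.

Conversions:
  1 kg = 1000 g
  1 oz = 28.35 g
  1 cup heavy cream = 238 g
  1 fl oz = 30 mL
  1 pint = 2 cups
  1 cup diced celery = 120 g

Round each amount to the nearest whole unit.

mayonnaise: 425 g; heavy cream: 8925 g; diced celery: 3 kg

Scaling factor: 15/2 = 7.5.
mayonnaise: 2 oz × 15/2 × 28.35 g/oz ≈ 425 g
heavy cream: 2.5 pint × 15/2 × 2 cup/pint × 238 g/cup = 8925 g
diced celery: 3 cup × 15/2 × 120 g/cup ÷ 1000 g/kg ≈ 3 kg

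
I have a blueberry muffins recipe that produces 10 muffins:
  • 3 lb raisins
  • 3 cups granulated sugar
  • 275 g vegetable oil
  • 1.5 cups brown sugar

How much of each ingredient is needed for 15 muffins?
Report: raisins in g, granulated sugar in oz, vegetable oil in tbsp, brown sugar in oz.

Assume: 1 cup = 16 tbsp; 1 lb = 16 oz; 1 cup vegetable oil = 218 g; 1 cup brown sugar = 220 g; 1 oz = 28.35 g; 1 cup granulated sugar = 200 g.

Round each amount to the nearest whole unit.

raisins: 2041 g; granulated sugar: 32 oz; vegetable oil: 30 tbsp; brown sugar: 17 oz

Scaling factor: 15/10 = 3/2 = 1.5.
raisins: 3 lb × 3/2 × 16 oz/lb × 28.35 g/oz ≈ 2041 g
granulated sugar: 3 cup × 3/2 × 200 g/cup ÷ 28.35 g/oz ≈ 32 oz
vegetable oil: 275 g × 3/2 ÷ 218 g/cup × 16 tbsp/cup ≈ 30 tbsp
brown sugar: 1.5 cup × 3/2 × 220 g/cup ÷ 28.35 g/oz ≈ 17 oz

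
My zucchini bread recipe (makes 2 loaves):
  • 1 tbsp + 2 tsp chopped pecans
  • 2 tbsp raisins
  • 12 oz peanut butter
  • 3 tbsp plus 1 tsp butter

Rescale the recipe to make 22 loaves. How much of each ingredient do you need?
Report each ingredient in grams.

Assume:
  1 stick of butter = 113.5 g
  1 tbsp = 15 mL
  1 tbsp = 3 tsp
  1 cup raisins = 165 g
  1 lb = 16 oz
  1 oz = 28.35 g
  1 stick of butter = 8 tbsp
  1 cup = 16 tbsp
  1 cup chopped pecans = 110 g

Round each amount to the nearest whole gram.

Scaling factor: 22/2 = 11.
chopped pecans: (1 tbsp + 2 tsp = 5/3 tbsp) × 11 ÷ 16 tbsp/cup × 110 g/cup ≈ 126 g
raisins: 2 tbsp × 11 ÷ 16 tbsp/cup × 165 g/cup ≈ 227 g
peanut butter: 12 oz × 11 × 28.35 g/oz ≈ 3742 g
butter: (3 tbsp + 1 tsp = 10/3 tbsp) × 11 ÷ 8 tbsp/stick × 113.5 g/stick ≈ 520 g

chopped pecans: 126 g; raisins: 227 g; peanut butter: 3742 g; butter: 520 g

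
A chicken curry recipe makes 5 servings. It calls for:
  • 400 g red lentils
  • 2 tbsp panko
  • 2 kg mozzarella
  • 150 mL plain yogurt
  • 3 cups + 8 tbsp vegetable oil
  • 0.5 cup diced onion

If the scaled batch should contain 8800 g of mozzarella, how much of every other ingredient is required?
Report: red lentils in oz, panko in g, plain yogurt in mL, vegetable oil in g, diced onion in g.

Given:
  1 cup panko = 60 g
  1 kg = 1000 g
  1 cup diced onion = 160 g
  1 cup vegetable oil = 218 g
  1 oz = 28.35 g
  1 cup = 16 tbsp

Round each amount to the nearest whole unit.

red lentils: 62 oz; panko: 33 g; plain yogurt: 660 mL; vegetable oil: 3357 g; diced onion: 352 g

The original recipe has 2000 g of mozzarella, so the scaling factor is 8800 ÷ 2000 = 22/5 = 4.4.
red lentils: 400 g × 22/5 ÷ 28.35 g/oz ≈ 62 oz
panko: 2 tbsp × 22/5 ÷ 16 tbsp/cup × 60 g/cup = 33 g
plain yogurt: 150 mL × 22/5 = 660 mL
vegetable oil: (3 cup + 8 tbsp = 3.5 cup) × 22/5 × 218 g/cup ≈ 3357 g
diced onion: 0.5 cup × 22/5 × 160 g/cup = 352 g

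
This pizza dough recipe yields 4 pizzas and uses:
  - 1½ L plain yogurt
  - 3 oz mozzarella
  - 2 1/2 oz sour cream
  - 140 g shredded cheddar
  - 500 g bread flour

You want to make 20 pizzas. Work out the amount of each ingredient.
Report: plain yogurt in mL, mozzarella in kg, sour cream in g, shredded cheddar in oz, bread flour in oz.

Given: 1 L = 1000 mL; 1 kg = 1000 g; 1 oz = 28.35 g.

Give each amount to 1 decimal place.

plain yogurt: 7500.0 mL; mozzarella: 0.4 kg; sour cream: 354.4 g; shredded cheddar: 24.7 oz; bread flour: 88.2 oz

Scaling factor: 20/4 = 5.
plain yogurt: 1.5 L × 5 × 1000 mL/L = 7500.0 mL
mozzarella: 3 oz × 5 × 28.35 g/oz ÷ 1000 g/kg ≈ 0.4 kg
sour cream: 2.5 oz × 5 × 28.35 g/oz ≈ 354.4 g
shredded cheddar: 140 g × 5 ÷ 28.35 g/oz ≈ 24.7 oz
bread flour: 500 g × 5 ÷ 28.35 g/oz ≈ 88.2 oz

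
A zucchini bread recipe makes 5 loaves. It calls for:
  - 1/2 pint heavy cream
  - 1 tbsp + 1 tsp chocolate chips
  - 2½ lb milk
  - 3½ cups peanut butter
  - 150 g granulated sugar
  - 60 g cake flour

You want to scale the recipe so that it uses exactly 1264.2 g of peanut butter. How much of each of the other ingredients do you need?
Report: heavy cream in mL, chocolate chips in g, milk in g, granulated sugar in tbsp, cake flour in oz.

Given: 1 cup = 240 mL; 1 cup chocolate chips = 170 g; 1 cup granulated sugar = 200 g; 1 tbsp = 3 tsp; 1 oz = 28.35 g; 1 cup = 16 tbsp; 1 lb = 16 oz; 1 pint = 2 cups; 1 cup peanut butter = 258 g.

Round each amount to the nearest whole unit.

heavy cream: 336 mL; chocolate chips: 20 g; milk: 1588 g; granulated sugar: 17 tbsp; cake flour: 3 oz

The original recipe has 903 g of peanut butter, so the scaling factor is 1264.2 ÷ 903 = 7/5 = 1.4.
heavy cream: 0.5 pint × 7/5 × 2 cup/pint × 240 mL/cup = 336 mL
chocolate chips: (1 tbsp + 1 tsp = 4/3 tbsp) × 7/5 ÷ 16 tbsp/cup × 170 g/cup ≈ 20 g
milk: 2.5 lb × 7/5 × 16 oz/lb × 28.35 g/oz ≈ 1588 g
granulated sugar: 150 g × 7/5 ÷ 200 g/cup × 16 tbsp/cup ≈ 17 tbsp
cake flour: 60 g × 7/5 ÷ 28.35 g/oz ≈ 3 oz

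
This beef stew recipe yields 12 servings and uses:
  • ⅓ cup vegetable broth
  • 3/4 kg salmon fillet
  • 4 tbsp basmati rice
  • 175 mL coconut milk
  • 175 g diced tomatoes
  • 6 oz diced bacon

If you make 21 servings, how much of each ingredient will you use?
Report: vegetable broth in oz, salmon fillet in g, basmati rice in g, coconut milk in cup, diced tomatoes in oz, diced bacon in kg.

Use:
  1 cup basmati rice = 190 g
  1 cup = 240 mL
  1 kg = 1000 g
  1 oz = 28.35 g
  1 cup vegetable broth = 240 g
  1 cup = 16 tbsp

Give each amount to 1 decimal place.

Scaling factor: 21/12 = 7/4 = 1.75.
vegetable broth: 1/3 cup × 7/4 × 240 g/cup ÷ 28.35 g/oz ≈ 4.9 oz
salmon fillet: 0.75 kg × 7/4 × 1000 g/kg = 1312.5 g
basmati rice: 4 tbsp × 7/4 ÷ 16 tbsp/cup × 190 g/cup ≈ 83.1 g
coconut milk: 175 mL × 7/4 ÷ 240 mL/cup ≈ 1.3 cup
diced tomatoes: 175 g × 7/4 ÷ 28.35 g/oz ≈ 10.8 oz
diced bacon: 6 oz × 7/4 × 28.35 g/oz ÷ 1000 g/kg ≈ 0.3 kg

vegetable broth: 4.9 oz; salmon fillet: 1312.5 g; basmati rice: 83.1 g; coconut milk: 1.3 cup; diced tomatoes: 10.8 oz; diced bacon: 0.3 kg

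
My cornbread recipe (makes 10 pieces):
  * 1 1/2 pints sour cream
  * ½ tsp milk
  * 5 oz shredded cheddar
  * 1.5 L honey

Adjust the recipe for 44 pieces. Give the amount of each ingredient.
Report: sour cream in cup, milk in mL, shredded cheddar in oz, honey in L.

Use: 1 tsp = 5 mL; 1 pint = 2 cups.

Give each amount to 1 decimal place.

Scaling factor: 44/10 = 22/5 = 4.4.
sour cream: 1.5 pint × 22/5 × 2 cup/pint = 13.2 cup
milk: 0.5 tsp × 22/5 × 5 mL/tsp = 11.0 mL
shredded cheddar: 5 oz × 22/5 = 22.0 oz
honey: 1.5 L × 22/5 = 6.6 L

sour cream: 13.2 cup; milk: 11.0 mL; shredded cheddar: 22.0 oz; honey: 6.6 L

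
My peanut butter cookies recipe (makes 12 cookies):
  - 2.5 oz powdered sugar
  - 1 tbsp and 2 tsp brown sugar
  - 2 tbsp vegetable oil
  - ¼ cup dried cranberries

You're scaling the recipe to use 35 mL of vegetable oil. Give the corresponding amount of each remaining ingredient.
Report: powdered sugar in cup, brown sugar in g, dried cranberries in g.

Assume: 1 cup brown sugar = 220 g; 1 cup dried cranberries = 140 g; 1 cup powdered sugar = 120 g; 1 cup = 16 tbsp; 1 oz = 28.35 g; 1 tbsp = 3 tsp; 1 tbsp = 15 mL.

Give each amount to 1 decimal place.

The original recipe has 30 mL of vegetable oil, so the scaling factor is 35 ÷ 30 = 7/6.
powdered sugar: 2.5 oz × 7/6 × 28.35 g/oz ÷ 120 g/cup ≈ 0.7 cup
brown sugar: (1 tbsp + 2 tsp = 5/3 tbsp) × 7/6 ÷ 16 tbsp/cup × 220 g/cup ≈ 26.7 g
dried cranberries: 0.25 cup × 7/6 × 140 g/cup ≈ 40.8 g

powdered sugar: 0.7 cup; brown sugar: 26.7 g; dried cranberries: 40.8 g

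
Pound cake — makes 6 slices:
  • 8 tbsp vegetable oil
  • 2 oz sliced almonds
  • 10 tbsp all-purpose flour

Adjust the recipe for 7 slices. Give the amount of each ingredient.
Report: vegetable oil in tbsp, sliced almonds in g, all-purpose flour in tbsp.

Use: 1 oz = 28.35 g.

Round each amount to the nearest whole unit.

vegetable oil: 9 tbsp; sliced almonds: 66 g; all-purpose flour: 12 tbsp

Scaling factor: 7/6.
vegetable oil: 8 tbsp × 7/6 ≈ 9 tbsp
sliced almonds: 2 oz × 7/6 × 28.35 g/oz ≈ 66 g
all-purpose flour: 10 tbsp × 7/6 ≈ 12 tbsp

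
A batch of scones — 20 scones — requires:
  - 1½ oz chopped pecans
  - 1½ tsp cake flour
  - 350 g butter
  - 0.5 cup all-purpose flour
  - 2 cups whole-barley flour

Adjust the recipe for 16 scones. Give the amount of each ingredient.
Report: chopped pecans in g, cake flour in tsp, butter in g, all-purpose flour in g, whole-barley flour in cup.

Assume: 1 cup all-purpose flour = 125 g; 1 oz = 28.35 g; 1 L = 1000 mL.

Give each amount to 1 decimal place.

chopped pecans: 34.0 g; cake flour: 1.2 tsp; butter: 280.0 g; all-purpose flour: 50.0 g; whole-barley flour: 1.6 cup

Scaling factor: 16/20 = 4/5 = 0.8.
chopped pecans: 1.5 oz × 4/5 × 28.35 g/oz ≈ 34.0 g
cake flour: 1.5 tsp × 4/5 = 1.2 tsp
butter: 350 g × 4/5 = 280.0 g
all-purpose flour: 0.5 cup × 4/5 × 125 g/cup = 50.0 g
whole-barley flour: 2 cup × 4/5 = 1.6 cup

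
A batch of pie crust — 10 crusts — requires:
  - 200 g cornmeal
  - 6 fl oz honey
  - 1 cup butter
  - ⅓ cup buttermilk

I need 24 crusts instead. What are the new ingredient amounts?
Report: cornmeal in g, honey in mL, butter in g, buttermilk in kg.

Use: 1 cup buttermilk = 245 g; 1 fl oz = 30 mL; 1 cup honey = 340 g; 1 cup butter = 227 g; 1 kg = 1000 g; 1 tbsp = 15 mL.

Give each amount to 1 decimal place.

cornmeal: 480.0 g; honey: 432.0 mL; butter: 544.8 g; buttermilk: 0.2 kg

Scaling factor: 24/10 = 12/5 = 2.4.
cornmeal: 200 g × 12/5 = 480.0 g
honey: 6 fl oz × 12/5 × 30 mL/fl oz = 432.0 mL
butter: 1 cup × 12/5 × 227 g/cup = 544.8 g
buttermilk: 1/3 cup × 12/5 × 245 g/cup ÷ 1000 g/kg ≈ 0.2 kg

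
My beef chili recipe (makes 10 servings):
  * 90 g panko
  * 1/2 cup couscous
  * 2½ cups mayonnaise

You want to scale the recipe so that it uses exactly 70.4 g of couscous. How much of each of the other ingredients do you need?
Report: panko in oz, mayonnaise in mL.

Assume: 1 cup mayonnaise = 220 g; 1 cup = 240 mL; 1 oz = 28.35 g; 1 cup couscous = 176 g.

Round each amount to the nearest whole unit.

panko: 3 oz; mayonnaise: 480 mL

The original recipe has 88 g of couscous, so the scaling factor is 70.4 ÷ 88 = 4/5 = 0.8.
panko: 90 g × 4/5 ÷ 28.35 g/oz ≈ 3 oz
mayonnaise: 2.5 cup × 4/5 × 240 mL/cup = 480 mL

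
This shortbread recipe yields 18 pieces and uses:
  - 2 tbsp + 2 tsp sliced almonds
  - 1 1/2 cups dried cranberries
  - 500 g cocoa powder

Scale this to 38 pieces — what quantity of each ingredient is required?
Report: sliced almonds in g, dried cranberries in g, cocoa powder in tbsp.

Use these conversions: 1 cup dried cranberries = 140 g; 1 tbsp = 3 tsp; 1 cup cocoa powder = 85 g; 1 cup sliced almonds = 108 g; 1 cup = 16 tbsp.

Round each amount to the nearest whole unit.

sliced almonds: 38 g; dried cranberries: 443 g; cocoa powder: 199 tbsp

Scaling factor: 38/18 = 19/9.
sliced almonds: (2 tbsp + 2 tsp = 8/3 tbsp) × 19/9 ÷ 16 tbsp/cup × 108 g/cup = 38 g
dried cranberries: 1.5 cup × 19/9 × 140 g/cup ≈ 443 g
cocoa powder: 500 g × 19/9 ÷ 85 g/cup × 16 tbsp/cup ≈ 199 tbsp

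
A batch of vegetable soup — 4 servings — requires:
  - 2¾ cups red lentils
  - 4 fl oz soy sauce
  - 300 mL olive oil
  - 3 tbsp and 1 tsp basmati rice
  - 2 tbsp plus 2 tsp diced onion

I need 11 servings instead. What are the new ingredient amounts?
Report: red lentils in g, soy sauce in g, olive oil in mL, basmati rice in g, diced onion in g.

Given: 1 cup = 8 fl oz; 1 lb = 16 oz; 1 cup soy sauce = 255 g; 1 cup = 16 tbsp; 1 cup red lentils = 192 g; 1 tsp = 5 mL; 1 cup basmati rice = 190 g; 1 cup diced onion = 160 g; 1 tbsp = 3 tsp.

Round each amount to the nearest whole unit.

red lentils: 1452 g; soy sauce: 351 g; olive oil: 825 mL; basmati rice: 109 g; diced onion: 73 g

Scaling factor: 11/4 = 2.75.
red lentils: 2.75 cup × 11/4 × 192 g/cup = 1452 g
soy sauce: 4 fl oz × 11/4 ÷ 8 fl oz/cup × 255 g/cup ≈ 351 g
olive oil: 300 mL × 11/4 = 825 mL
basmati rice: (3 tbsp + 1 tsp = 10/3 tbsp) × 11/4 ÷ 16 tbsp/cup × 190 g/cup ≈ 109 g
diced onion: (2 tbsp + 2 tsp = 8/3 tbsp) × 11/4 ÷ 16 tbsp/cup × 160 g/cup ≈ 73 g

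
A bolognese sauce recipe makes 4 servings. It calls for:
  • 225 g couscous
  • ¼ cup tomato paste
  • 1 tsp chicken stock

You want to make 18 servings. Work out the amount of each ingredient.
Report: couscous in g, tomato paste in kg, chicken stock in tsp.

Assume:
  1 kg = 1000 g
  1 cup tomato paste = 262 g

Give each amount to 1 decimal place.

couscous: 1012.5 g; tomato paste: 0.3 kg; chicken stock: 4.5 tsp

Scaling factor: 18/4 = 9/2 = 4.5.
couscous: 225 g × 9/2 = 1012.5 g
tomato paste: 0.25 cup × 9/2 × 262 g/cup ÷ 1000 g/kg ≈ 0.3 kg
chicken stock: 1 tsp × 9/2 = 4.5 tsp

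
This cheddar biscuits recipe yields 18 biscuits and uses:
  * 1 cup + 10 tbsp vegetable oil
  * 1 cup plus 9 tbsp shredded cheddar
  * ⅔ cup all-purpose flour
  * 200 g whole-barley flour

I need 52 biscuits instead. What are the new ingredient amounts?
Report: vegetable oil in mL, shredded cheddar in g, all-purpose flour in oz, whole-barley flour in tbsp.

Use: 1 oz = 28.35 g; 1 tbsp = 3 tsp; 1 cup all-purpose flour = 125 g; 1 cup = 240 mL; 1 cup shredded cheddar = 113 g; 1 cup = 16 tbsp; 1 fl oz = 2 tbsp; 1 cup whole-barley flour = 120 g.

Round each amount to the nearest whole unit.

Scaling factor: 52/18 = 26/9.
vegetable oil: (1 cup + 10 tbsp = 1.625 cup) × 26/9 × 240 mL/cup ≈ 1127 mL
shredded cheddar: (1 cup + 9 tbsp = 1.5625 cup) × 26/9 × 113 g/cup ≈ 510 g
all-purpose flour: 2/3 cup × 26/9 × 125 g/cup ÷ 28.35 g/oz ≈ 8 oz
whole-barley flour: 200 g × 26/9 ÷ 120 g/cup × 16 tbsp/cup ≈ 77 tbsp

vegetable oil: 1127 mL; shredded cheddar: 510 g; all-purpose flour: 8 oz; whole-barley flour: 77 tbsp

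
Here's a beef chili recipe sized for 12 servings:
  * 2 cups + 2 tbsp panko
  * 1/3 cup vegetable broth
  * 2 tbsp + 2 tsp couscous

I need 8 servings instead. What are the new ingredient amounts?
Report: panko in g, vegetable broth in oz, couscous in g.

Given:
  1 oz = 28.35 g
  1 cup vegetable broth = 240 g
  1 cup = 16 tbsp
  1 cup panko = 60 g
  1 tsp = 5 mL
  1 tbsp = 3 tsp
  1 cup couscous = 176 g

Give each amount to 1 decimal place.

Scaling factor: 8/12 = 2/3.
panko: (2 cup + 2 tbsp = 2.125 cup) × 2/3 × 60 g/cup = 85.0 g
vegetable broth: 1/3 cup × 2/3 × 240 g/cup ÷ 28.35 g/oz ≈ 1.9 oz
couscous: (2 tbsp + 2 tsp = 8/3 tbsp) × 2/3 ÷ 16 tbsp/cup × 176 g/cup ≈ 19.6 g

panko: 85.0 g; vegetable broth: 1.9 oz; couscous: 19.6 g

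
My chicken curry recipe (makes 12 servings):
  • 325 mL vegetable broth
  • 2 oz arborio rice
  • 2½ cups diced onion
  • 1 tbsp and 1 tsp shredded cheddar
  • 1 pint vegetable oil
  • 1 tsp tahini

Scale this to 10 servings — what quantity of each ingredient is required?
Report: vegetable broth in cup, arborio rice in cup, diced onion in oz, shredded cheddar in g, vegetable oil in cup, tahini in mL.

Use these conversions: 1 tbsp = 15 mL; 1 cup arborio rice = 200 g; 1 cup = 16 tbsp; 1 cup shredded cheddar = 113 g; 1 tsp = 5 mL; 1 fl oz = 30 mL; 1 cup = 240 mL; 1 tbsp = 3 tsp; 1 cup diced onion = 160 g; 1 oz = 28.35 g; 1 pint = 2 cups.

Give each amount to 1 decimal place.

vegetable broth: 1.1 cup; arborio rice: 0.2 cup; diced onion: 11.8 oz; shredded cheddar: 7.8 g; vegetable oil: 1.7 cup; tahini: 4.2 mL

Scaling factor: 10/12 = 5/6.
vegetable broth: 325 mL × 5/6 ÷ 240 mL/cup ≈ 1.1 cup
arborio rice: 2 oz × 5/6 × 28.35 g/oz ÷ 200 g/cup ≈ 0.2 cup
diced onion: 2.5 cup × 5/6 × 160 g/cup ÷ 28.35 g/oz ≈ 11.8 oz
shredded cheddar: (1 tbsp + 1 tsp = 4/3 tbsp) × 5/6 ÷ 16 tbsp/cup × 113 g/cup ≈ 7.8 g
vegetable oil: 1 pint × 5/6 × 2 cup/pint ≈ 1.7 cup
tahini: 1 tsp × 5/6 × 5 mL/tsp ≈ 4.2 mL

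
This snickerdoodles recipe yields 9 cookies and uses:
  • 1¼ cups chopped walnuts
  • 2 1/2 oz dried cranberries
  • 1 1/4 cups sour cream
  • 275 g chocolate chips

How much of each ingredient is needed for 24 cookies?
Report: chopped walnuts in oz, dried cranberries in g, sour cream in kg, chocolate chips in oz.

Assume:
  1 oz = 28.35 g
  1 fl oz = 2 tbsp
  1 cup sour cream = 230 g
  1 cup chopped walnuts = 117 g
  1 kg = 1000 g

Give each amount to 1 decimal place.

Scaling factor: 24/9 = 8/3.
chopped walnuts: 1.25 cup × 8/3 × 117 g/cup ÷ 28.35 g/oz ≈ 13.8 oz
dried cranberries: 2.5 oz × 8/3 × 28.35 g/oz = 189.0 g
sour cream: 1.25 cup × 8/3 × 230 g/cup ÷ 1000 g/kg ≈ 0.8 kg
chocolate chips: 275 g × 8/3 ÷ 28.35 g/oz ≈ 25.9 oz

chopped walnuts: 13.8 oz; dried cranberries: 189.0 g; sour cream: 0.8 kg; chocolate chips: 25.9 oz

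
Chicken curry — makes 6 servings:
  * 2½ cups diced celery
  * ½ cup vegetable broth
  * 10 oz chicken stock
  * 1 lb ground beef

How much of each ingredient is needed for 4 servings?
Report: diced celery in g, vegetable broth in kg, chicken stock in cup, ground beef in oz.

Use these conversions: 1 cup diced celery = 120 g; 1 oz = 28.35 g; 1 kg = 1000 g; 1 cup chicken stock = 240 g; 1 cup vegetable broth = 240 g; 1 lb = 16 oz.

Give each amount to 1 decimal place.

Scaling factor: 4/6 = 2/3.
diced celery: 2.5 cup × 2/3 × 120 g/cup = 200.0 g
vegetable broth: 0.5 cup × 2/3 × 240 g/cup ÷ 1000 g/kg ≈ 0.1 kg
chicken stock: 10 oz × 2/3 × 28.35 g/oz ÷ 240 g/cup ≈ 0.8 cup
ground beef: 1 lb × 2/3 × 16 oz/lb ≈ 10.7 oz

diced celery: 200.0 g; vegetable broth: 0.1 kg; chicken stock: 0.8 cup; ground beef: 10.7 oz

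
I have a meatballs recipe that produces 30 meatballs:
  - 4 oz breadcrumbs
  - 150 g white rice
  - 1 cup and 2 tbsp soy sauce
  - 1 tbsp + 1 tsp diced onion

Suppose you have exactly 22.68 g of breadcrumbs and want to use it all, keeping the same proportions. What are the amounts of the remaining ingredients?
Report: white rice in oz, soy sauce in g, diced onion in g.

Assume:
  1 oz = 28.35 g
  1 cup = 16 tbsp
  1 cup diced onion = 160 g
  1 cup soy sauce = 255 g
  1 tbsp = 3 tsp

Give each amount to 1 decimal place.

The original recipe has 113.4 g of breadcrumbs, so the scaling factor is 22.68 ÷ 113.4 = 1/5 = 0.2.
white rice: 150 g × 1/5 ÷ 28.35 g/oz ≈ 1.1 oz
soy sauce: (1 cup + 2 tbsp = 1.125 cup) × 1/5 × 255 g/cup ≈ 57.4 g
diced onion: (1 tbsp + 1 tsp = 4/3 tbsp) × 1/5 ÷ 16 tbsp/cup × 160 g/cup ≈ 2.7 g

white rice: 1.1 oz; soy sauce: 57.4 g; diced onion: 2.7 g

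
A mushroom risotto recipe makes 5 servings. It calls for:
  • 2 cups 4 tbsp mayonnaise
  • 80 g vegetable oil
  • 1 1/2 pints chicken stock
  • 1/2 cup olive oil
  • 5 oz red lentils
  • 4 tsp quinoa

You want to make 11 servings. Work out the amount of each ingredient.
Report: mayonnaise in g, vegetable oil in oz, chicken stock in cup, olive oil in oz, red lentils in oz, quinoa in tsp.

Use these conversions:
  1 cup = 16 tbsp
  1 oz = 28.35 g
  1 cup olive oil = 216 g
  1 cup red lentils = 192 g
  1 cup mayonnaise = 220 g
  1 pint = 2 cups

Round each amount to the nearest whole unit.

mayonnaise: 1089 g; vegetable oil: 6 oz; chicken stock: 7 cup; olive oil: 8 oz; red lentils: 11 oz; quinoa: 9 tsp

Scaling factor: 11/5 = 2.2.
mayonnaise: (2 cup + 4 tbsp = 2.25 cup) × 11/5 × 220 g/cup = 1089 g
vegetable oil: 80 g × 11/5 ÷ 28.35 g/oz ≈ 6 oz
chicken stock: 1.5 pint × 11/5 × 2 cup/pint ≈ 7 cup
olive oil: 0.5 cup × 11/5 × 216 g/cup ÷ 28.35 g/oz ≈ 8 oz
red lentils: 5 oz × 11/5 = 11 oz
quinoa: 4 tsp × 11/5 ≈ 9 tsp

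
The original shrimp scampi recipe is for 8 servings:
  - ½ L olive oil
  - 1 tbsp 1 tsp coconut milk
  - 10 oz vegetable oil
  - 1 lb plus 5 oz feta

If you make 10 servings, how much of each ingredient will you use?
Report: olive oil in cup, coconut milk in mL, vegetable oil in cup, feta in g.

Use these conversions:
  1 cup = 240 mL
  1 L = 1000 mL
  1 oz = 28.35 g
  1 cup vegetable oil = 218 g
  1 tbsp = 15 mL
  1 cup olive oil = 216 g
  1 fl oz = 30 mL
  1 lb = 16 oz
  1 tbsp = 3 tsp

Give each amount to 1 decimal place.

Scaling factor: 10/8 = 5/4 = 1.25.
olive oil: 0.5 L × 5/4 × 1000 mL/L ÷ 240 mL/cup ≈ 2.6 cup
coconut milk: (1 tbsp + 1 tsp = 4/3 tbsp) × 5/4 × 15 mL/tbsp = 25.0 mL
vegetable oil: 10 oz × 5/4 × 28.35 g/oz ÷ 218 g/cup ≈ 1.6 cup
feta: (1 lb + 5 oz = 1.3125 lb) × 5/4 × 16 oz/lb × 28.35 g/oz ≈ 744.2 g

olive oil: 2.6 cup; coconut milk: 25.0 mL; vegetable oil: 1.6 cup; feta: 744.2 g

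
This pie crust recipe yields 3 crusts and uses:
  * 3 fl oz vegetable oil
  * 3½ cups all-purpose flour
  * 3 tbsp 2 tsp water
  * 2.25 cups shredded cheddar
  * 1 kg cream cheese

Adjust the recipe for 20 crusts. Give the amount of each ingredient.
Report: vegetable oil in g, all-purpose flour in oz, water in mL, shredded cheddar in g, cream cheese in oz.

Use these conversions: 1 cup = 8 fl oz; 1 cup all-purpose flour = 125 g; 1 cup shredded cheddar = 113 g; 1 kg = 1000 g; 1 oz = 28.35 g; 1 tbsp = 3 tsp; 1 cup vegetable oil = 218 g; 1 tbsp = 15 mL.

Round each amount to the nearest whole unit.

Scaling factor: 20/3.
vegetable oil: 3 fl oz × 20/3 ÷ 8 fl oz/cup × 218 g/cup = 545 g
all-purpose flour: 3.5 cup × 20/3 × 125 g/cup ÷ 28.35 g/oz ≈ 103 oz
water: (3 tbsp + 2 tsp = 11/3 tbsp) × 20/3 × 15 mL/tbsp ≈ 367 mL
shredded cheddar: 2.25 cup × 20/3 × 113 g/cup = 1695 g
cream cheese: 1 kg × 20/3 × 1000 g/kg ÷ 28.35 g/oz ≈ 235 oz

vegetable oil: 545 g; all-purpose flour: 103 oz; water: 367 mL; shredded cheddar: 1695 g; cream cheese: 235 oz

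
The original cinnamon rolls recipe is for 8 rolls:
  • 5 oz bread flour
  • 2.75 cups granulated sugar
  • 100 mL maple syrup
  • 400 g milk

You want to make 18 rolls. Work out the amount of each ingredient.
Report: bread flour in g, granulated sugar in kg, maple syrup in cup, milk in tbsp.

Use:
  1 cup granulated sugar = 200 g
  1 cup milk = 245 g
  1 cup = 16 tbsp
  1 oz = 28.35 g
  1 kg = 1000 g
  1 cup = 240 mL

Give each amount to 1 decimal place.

bread flour: 318.9 g; granulated sugar: 1.2 kg; maple syrup: 0.9 cup; milk: 58.8 tbsp

Scaling factor: 18/8 = 9/4 = 2.25.
bread flour: 5 oz × 9/4 × 28.35 g/oz ≈ 318.9 g
granulated sugar: 2.75 cup × 9/4 × 200 g/cup ÷ 1000 g/kg ≈ 1.2 kg
maple syrup: 100 mL × 9/4 ÷ 240 mL/cup ≈ 0.9 cup
milk: 400 g × 9/4 ÷ 245 g/cup × 16 tbsp/cup ≈ 58.8 tbsp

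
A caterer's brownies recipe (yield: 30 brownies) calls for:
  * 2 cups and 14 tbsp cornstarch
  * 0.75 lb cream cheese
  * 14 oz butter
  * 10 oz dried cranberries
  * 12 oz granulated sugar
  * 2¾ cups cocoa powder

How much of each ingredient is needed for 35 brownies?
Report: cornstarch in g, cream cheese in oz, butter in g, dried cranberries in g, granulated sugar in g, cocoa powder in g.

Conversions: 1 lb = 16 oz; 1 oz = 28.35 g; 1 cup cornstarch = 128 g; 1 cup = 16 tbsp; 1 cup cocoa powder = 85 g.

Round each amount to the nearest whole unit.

Scaling factor: 35/30 = 7/6.
cornstarch: (2 cup + 14 tbsp = 2.875 cup) × 7/6 × 128 g/cup ≈ 429 g
cream cheese: 0.75 lb × 7/6 × 16 oz/lb = 14 oz
butter: 14 oz × 7/6 × 28.35 g/oz ≈ 463 g
dried cranberries: 10 oz × 7/6 × 28.35 g/oz ≈ 331 g
granulated sugar: 12 oz × 7/6 × 28.35 g/oz ≈ 397 g
cocoa powder: 2.75 cup × 7/6 × 85 g/cup ≈ 273 g

cornstarch: 429 g; cream cheese: 14 oz; butter: 463 g; dried cranberries: 331 g; granulated sugar: 397 g; cocoa powder: 273 g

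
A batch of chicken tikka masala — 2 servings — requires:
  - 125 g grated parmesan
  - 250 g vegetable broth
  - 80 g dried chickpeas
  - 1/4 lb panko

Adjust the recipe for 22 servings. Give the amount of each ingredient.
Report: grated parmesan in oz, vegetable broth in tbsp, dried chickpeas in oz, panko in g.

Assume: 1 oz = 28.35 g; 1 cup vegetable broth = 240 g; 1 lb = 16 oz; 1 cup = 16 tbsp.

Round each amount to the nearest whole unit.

grated parmesan: 49 oz; vegetable broth: 183 tbsp; dried chickpeas: 31 oz; panko: 1247 g

Scaling factor: 22/2 = 11.
grated parmesan: 125 g × 11 ÷ 28.35 g/oz ≈ 49 oz
vegetable broth: 250 g × 11 ÷ 240 g/cup × 16 tbsp/cup ≈ 183 tbsp
dried chickpeas: 80 g × 11 ÷ 28.35 g/oz ≈ 31 oz
panko: 0.25 lb × 11 × 16 oz/lb × 28.35 g/oz ≈ 1247 g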